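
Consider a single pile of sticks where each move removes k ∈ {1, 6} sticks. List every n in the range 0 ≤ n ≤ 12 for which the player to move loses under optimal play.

0, 2, 4, 7, 9, 11

Compute g(0), g(1), … for moves {1, 6}:
g(0) = mex{} = 0
g(1) = mex{0} = 1
g(2) = mex{1} = 0
g(3) = mex{0} = 1
g(4) = mex{1} = 0
g(5) = mex{0} = 1
g(6) = mex{0,1} = 2
g(7) = mex{1,2} = 0
g(8) = mex{0} = 1
g(9) = mex{1} = 0
g(10) = mex{0} = 1
g(11) = mex{1} = 0
g(12) = mex{0,2} = 1
The P-positions (g = 0) in 0..12 are 0, 2, 4, 7, 9, 11.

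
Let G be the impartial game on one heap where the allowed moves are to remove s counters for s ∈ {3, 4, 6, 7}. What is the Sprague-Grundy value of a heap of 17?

2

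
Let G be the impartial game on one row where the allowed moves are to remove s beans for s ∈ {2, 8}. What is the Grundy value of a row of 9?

2

Grundy values for subtraction set {2, 8}:
g(0) = mex{} = 0
g(1) = mex{} = 0
g(2) = mex{0} = 1
g(3) = mex{0} = 1
g(4) = mex{1} = 0
g(5) = mex{1} = 0
g(6) = mex{0} = 1
g(7) = mex{0} = 1
g(8) = mex{0,1} = 2
g(9) = mex{0,1} = 2
So g(9) = 2.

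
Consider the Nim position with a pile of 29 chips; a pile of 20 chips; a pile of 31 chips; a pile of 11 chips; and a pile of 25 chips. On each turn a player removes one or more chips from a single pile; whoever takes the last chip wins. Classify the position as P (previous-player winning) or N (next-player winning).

Write each in binary and XOR column by column:
  11101  (29)
  10100  (20)
  11111  (31)
  01011  (11)
  11001  (25)
  -----
  00100  (4)
The nim-sum is 4 ≠ 0, so this is an N-position: the player to move can win.

N-position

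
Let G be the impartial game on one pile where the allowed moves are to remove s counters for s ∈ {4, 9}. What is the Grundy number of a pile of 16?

0

Build the Grundy sequence with g(k) = mex{g(k−s) : s ∈ {4, 9}, s ≤ k}:
k:     0  1  2  3  4  5  6  7  8  9 10 11 12 13 14 15 16
g(k):  0  0  0  0  1  1  1  1  0  2  2  2  1  0  0  0  0
So g(16) = 0.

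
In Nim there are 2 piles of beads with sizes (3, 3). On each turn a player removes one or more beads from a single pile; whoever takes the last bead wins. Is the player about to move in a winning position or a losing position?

Losing position

In binary:
  11  (3)
  11  (3)
  --
  00  (0)
The nim-sum is 0, so this is a P-position: the player to move is in a losing position under optimal play.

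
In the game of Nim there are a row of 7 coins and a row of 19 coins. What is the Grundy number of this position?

Nim-sum: 7 ⊕ 19 = 20.

20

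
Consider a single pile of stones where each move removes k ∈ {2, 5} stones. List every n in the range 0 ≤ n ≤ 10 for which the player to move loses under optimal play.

0, 1, 4, 7, 8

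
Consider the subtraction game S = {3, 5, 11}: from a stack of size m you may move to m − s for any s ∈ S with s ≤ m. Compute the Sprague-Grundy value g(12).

Grundy values for subtraction set {3, 5, 11}:
k:     0  1  2  3  4  5  6  7  8  9 10 11 12
g(k):  0  0  0  1  1  1  2  2  0  0  0  1  1
So g(12) = 1.

1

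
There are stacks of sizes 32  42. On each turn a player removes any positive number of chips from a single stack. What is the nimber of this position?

10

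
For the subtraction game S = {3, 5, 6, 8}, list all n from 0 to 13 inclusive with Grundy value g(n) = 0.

0, 1, 2, 11, 12, 13

Grundy values for subtraction set {3, 5, 6, 8}:
k:     0  1  2  3  4  5  6  7  8  9 10 11 12 13
g(k):  0  0  0  1  1  1  2  2  2  3  3  0  0  0
The P-positions (g = 0) in 0..13 are 0, 1, 2, 11, 12, 13.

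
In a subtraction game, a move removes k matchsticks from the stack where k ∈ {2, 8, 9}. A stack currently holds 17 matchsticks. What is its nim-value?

Build the Grundy sequence with g(k) = mex{g(k−s) : s ∈ {2, 8, 9}, s ≤ k}:
k:     0  1  2  3  4  5  6  7  8  9 10 11 12 13 14 15 16 17
g(k):  0  0  1  1  0  0  1  1  2  2  3  0  2  1  3  0  0  1
So g(17) = 1.

1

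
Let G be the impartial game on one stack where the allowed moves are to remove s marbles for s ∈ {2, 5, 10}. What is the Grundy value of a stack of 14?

3

Grundy values for subtraction set {2, 5, 10}:
k:     0  1  2  3  4  5  6  7  8  9 10 11 12 13 14
g(k):  0  0  1  1  0  2  1  0  0  1  1  2  2  3  3
So g(14) = 3.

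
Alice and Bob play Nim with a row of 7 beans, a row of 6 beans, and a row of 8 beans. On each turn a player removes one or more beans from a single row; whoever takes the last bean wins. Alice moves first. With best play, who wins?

Bitwise XOR of the heap sizes:
  0111  (7)
  0110  (6)
  1000  (8)
  ----
  1001  (9)
The nim-sum is 9 ≠ 0, so this is an N-position: the player to move can win; Alice has a winning move.

Alice wins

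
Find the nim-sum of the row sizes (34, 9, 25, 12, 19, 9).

36

Write each in binary and XOR column by column:
  100010  (34)
  001001  (9)
  011001  (25)
  001100  (12)
  010011  (19)
  001001  (9)
  ------
  100100  (36)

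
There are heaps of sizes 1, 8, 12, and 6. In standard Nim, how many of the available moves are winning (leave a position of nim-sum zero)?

1

Compute the nim-sum pairwise:
1 ⊕ 8 = 9
9 ⊕ 12 = 5
5 ⊕ 6 = 3
The overall nim-sum is X = 3. A heap of size p has a winning move iff p XOR X < p (reduce it to p XOR X).
  1: 1 XOR 3 = 2 ≥ 1 — no move.
  8: 8 XOR 3 = 11 ≥ 8 — no move.
  12: 12 XOR 3 = 15 ≥ 12 — no move.
  6: 6 XOR 3 = 5 < 6 — winning move (to 5).
That gives 1 winning move.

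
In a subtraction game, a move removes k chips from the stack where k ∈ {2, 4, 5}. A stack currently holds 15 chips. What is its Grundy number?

Grundy values for subtraction set {2, 4, 5}:
k:     0  1  2  3  4  5  6  7  8  9 10 11 12 13 14 15
g(k):  0  0  1  1  2  2  3  0  0  1  1  2  2  3  0  0
So g(15) = 0.

0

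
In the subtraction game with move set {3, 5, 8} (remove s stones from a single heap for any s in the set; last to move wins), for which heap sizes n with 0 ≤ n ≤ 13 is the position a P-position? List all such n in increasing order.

Grundy values for subtraction set {3, 5, 8}:
k:     0  1  2  3  4  5  6  7  8  9 10 11 12 13
g(k):  0  0  0  1  1  1  2  2  2  3  3  0  0  0
The P-positions (g = 0) in 0..13 are 0, 1, 2, 11, 12, 13.

0, 1, 2, 11, 12, 13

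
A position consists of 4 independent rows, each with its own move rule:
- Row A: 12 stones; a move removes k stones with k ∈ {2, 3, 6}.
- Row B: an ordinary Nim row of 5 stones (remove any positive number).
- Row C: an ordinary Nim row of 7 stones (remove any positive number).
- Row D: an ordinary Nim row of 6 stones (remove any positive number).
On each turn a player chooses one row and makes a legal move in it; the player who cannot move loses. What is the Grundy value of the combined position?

For row A, compute g(0), g(1), … with moves {2, 3, 6}:
g(0) = mex{} = 0
g(1) = mex{} = 0
g(2) = mex{0} = 1
g(3) = mex{0} = 1
g(4) = mex{0,1} = 2
g(5) = mex{1} = 0
g(6) = mex{0,1,2} = 3
g(7) = mex{0,2} = 1
g(8) = mex{0,1,3} = 2
g(9) = mex{1,3} = 0
g(10) = mex{1,2} = 0
g(11) = mex{0,2} = 1
g(12) = mex{0,3} = 1
So g(12) = 1.
Row B is a plain Nim row of size 5, so its Grundy value is 5.
Row C is a plain Nim row of size 7, so its Grundy value is 7.
Row D is a plain Nim row of size 6, so its Grundy value is 6.
By the Sprague-Grundy theorem, the Grundy value of a sum of independent games is the XOR of the component values.
Combined value = 1 ⊕ 5 ⊕ 7 ⊕ 6 = 5.

5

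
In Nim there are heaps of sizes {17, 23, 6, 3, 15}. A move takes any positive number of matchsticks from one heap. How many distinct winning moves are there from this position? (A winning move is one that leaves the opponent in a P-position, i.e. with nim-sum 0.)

1

Nim-sum: 17 ⊕ 23 ⊕ 6 ⊕ 3 ⊕ 15 = 12.
The overall nim-sum is X = 12. A heap of size p has a winning move iff p XOR X < p (reduce it to p XOR X).
  17: 17 XOR 12 = 29 ≥ 17 — no move.
  23: 23 XOR 12 = 27 ≥ 23 — no move.
  6: 6 XOR 12 = 10 ≥ 6 — no move.
  3: 3 XOR 12 = 15 ≥ 3 — no move.
  15: 15 XOR 12 = 3 < 15 — winning move (to 3).
That gives 1 winning move.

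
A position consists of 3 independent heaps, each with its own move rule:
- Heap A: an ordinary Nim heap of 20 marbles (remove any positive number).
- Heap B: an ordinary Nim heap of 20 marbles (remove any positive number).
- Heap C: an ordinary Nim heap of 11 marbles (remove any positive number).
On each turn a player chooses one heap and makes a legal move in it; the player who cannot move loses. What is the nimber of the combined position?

11

Heap A is a plain Nim heap of size 20, so its Grundy value is 20.
Heap B is a plain Nim heap of size 20, so its Grundy value is 20.
Heap C is a plain Nim heap of size 11, so its Grundy value is 11.
The value of a disjunctive sum is the nim-sum of the parts.
Combined value = 20 XOR 20 XOR 11 = 11.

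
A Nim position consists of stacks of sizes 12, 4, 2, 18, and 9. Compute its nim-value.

17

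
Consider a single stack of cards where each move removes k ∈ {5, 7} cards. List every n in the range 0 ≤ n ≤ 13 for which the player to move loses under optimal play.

0, 1, 2, 3, 4, 12, 13

Build the Grundy sequence with g(k) = mex{g(k−s) : s ∈ {5, 7}, s ≤ k}:
g(0) = mex{} = 0
g(1) = mex{} = 0
g(2) = mex{} = 0
g(3) = mex{} = 0
g(4) = mex{} = 0
g(5) = mex{0} = 1
g(6) = mex{0} = 1
g(7) = mex{0} = 1
g(8) = mex{0} = 1
g(9) = mex{0} = 1
g(10) = mex{0,1} = 2
g(11) = mex{0,1} = 2
g(12) = mex{1} = 0
g(13) = mex{1} = 0
The P-positions (g = 0) in 0..13 are 0, 1, 2, 3, 4, 12, 13.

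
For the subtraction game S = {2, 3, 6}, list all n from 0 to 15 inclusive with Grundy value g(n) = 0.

Compute g(0), g(1), … for moves {2, 3, 6}:
k:     0  1  2  3  4  5  6  7  8  9 10 11 12 13 14 15
g(k):  0  0  1  1  2  0  3  1  2  0  0  1  1  2  0  3
The P-positions (g = 0) in 0..15 are 0, 1, 5, 9, 10, 14.

0, 1, 5, 9, 10, 14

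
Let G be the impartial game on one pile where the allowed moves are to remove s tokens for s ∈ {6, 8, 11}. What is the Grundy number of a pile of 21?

0

Grundy values for subtraction set {6, 8, 11}:
k:     0  1  2  3  4  5  6  7  8  9 10 11 12 13 14 15 16 17 18 19 20 21
g(k):  0  0  0  0  0  0  1  1  1  1  1  1  2  2  2  2  2  0  0  0  0  0
So g(21) = 0.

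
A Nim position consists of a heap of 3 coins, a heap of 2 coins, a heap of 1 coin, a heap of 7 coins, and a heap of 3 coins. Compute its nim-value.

Compute the nim-sum pairwise:
3 ^ 2 = 1
1 ^ 1 = 0
0 ^ 7 = 7
7 ^ 3 = 4

4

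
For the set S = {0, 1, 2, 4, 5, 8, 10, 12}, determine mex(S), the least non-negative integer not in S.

3

The values 0, 1, 2 are all present; 3 is the first non-negative integer missing from the set.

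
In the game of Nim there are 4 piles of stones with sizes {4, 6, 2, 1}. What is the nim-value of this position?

1

Write each in binary and XOR column by column:
  100  (4)
  110  (6)
  010  (2)
  001  (1)
  ---
  001  (1)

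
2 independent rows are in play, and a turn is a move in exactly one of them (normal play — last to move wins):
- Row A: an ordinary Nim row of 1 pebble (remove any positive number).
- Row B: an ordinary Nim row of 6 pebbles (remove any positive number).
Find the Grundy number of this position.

Row A is a plain Nim row of size 1, so its Grundy value is 1.
Row B is a plain Nim row of size 6, so its Grundy value is 6.
The value of a disjunctive sum is the nim-sum of the parts.
Combined value = 1 XOR 6 = 7.

7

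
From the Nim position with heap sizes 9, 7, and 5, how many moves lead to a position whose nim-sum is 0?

Nim-sum: 9 ⊕ 7 ⊕ 5 = 11.
The overall nim-sum is X = 11. A heap of size p has a winning move iff p XOR X < p (reduce it to p XOR X).
  9: 9 XOR 11 = 2 < 9 — winning move (to 2).
  7: 7 XOR 11 = 12 ≥ 7 — no move.
  5: 5 XOR 11 = 14 ≥ 5 — no move.
That gives 1 winning move.

1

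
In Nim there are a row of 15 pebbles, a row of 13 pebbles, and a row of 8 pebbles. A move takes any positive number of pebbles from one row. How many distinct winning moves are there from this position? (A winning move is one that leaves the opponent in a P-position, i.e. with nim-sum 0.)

3

Nim-sum: 15 ^ 13 ^ 8 = 10.
The overall nim-sum is X = 10. A row of size p has a winning move iff p XOR X < p (reduce it to p XOR X).
  15: 15 XOR 10 = 5 < 15 — winning move (to 5).
  13: 13 XOR 10 = 7 < 13 — winning move (to 7).
  8: 8 XOR 10 = 2 < 8 — winning move (to 2).
That gives 3 winning moves.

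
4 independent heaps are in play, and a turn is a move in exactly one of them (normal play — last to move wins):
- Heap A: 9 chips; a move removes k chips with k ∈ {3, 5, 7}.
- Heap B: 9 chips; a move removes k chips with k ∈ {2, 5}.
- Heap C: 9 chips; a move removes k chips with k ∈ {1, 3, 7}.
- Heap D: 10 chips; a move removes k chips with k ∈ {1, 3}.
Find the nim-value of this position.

Build the Grundy sequence for heap A with g(k) = mex{g(k−s) : s ∈ {3, 5, 7}, s ≤ k}:
k:     0  1  2  3  4  5  6  7  8  9
g(k):  0  0  0  1  1  1  2  2  2  3
So g(9) = 3.
For heap B, compute g(0), g(1), … with moves {2, 5}:
g(0) = mex{} = 0
g(1) = mex{} = 0
g(2) = mex{0} = 1
g(3) = mex{0} = 1
g(4) = mex{1} = 0
g(5) = mex{0,1} = 2
g(6) = mex{0} = 1
g(7) = mex{1,2} = 0
g(8) = mex{1} = 0
g(9) = mex{0} = 1
So g(9) = 1.
Build the Grundy sequence for heap C with g(k) = mex{g(k−s) : s ∈ {1, 3, 7}, s ≤ k}:
k:     0  1  2  3  4  5  6  7  8  9
g(k):  0  1  0  1  0  1  0  1  0  1
So g(9) = 1.
For heap D, compute g(0), g(1), … with moves {1, 3}:
g(0) = mex{} = 0
g(1) = mex{0} = 1
g(2) = mex{1} = 0
g(3) = mex{0} = 1
g(4) = mex{1} = 0
g(5) = mex{0} = 1
g(6) = mex{1} = 0
g(7) = mex{0} = 1
g(8) = mex{1} = 0
g(9) = mex{0} = 1
g(10) = mex{1} = 0
So g(10) = 0.
By the Sprague-Grundy theorem, the Grundy value of a sum of independent games is the XOR of the component values.
Combined value = 3 ⊕ 1 ⊕ 1 ⊕ 0 = 3.

3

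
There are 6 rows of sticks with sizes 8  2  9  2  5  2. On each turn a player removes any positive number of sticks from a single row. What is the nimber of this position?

Nim-sum: 8 ⊕ 2 ⊕ 9 ⊕ 2 ⊕ 5 ⊕ 2 = 6.

6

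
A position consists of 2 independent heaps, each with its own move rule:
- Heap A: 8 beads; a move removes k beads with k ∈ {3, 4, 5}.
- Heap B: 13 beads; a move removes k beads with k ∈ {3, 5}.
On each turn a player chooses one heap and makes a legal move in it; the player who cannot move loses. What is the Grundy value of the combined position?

Grundy values for heap A (subtraction set {3, 4, 5}):
k:     0  1  2  3  4  5  6  7  8
g(k):  0  0  0  1  1  1  2  2  0
So g(8) = 0.
For heap B, compute g(0), g(1), … with moves {3, 5}:
k:     0  1  2  3  4  5  6  7  8  9 10 11 12 13
g(k):  0  0  0  1  1  1  2  2  0  0  0  1  1  1
So g(13) = 1.
By the Sprague-Grundy theorem, the Grundy value of a sum of independent games is the XOR of the component values.
Combined value = 0 ⊕ 1 = 1.

1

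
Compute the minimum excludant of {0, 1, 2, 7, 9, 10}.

The values 0, 1, 2 are all present; 3 is the first non-negative integer missing from the set.

3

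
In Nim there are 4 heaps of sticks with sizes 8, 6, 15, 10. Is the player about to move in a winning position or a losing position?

Winning position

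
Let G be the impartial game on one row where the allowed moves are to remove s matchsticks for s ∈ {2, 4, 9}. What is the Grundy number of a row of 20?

Grundy values for subtraction set {2, 4, 9}:
k:     0  1  2  3  4  5  6  7  8  9 10 11 12 13 14 15 16 17 18 19 20
g(k):  0  0  1  1  2  2  0  0  1  1  2  2  0  0  1  1  2  2  0  0  1
So g(20) = 1.

1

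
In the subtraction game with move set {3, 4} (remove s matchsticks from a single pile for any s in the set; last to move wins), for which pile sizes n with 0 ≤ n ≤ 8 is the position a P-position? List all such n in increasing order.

0, 1, 2, 7, 8

Grundy values for subtraction set {3, 4}:
g(0) = mex{} = 0
g(1) = mex{} = 0
g(2) = mex{} = 0
g(3) = mex{0} = 1
g(4) = mex{0} = 1
g(5) = mex{0} = 1
g(6) = mex{0,1} = 2
g(7) = mex{1} = 0
g(8) = mex{1} = 0
The P-positions (g = 0) in 0..8 are 0, 1, 2, 7, 8.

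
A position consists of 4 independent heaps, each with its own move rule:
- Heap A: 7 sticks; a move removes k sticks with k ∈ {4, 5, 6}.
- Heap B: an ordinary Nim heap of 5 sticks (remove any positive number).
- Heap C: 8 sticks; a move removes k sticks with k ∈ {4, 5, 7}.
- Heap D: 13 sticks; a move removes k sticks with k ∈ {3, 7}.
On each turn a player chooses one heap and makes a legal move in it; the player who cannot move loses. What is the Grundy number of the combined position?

7

Build the Grundy sequence for heap A with g(k) = mex{g(k−s) : s ∈ {4, 5, 6}, s ≤ k}:
k:     0  1  2  3  4  5  6  7
g(k):  0  0  0  0  1  1  1  1
So g(7) = 1.
Heap B is a plain Nim heap of size 5, so its Grundy value is 5.
For heap C, compute g(0), g(1), … with moves {4, 5, 7}:
k:     0  1  2  3  4  5  6  7  8
g(k):  0  0  0  0  1  1  1  1  2
So g(8) = 2.
Build the Grundy sequence for heap D with g(k) = mex{g(k−s) : s ∈ {3, 7}, s ≤ k}:
k:     0  1  2  3  4  5  6  7  8  9 10 11 12 13
g(k):  0  0  0  1  1  1  0  2  2  1  0  0  0  1
So g(13) = 1.
By the Sprague-Grundy theorem, the Grundy value of a sum of independent games is the XOR of the component values.
Combined value = 1 ⊕ 5 ⊕ 2 ⊕ 1 = 7.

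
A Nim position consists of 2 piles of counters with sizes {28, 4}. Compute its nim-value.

Nim-sum: 28 XOR 4 = 24.

24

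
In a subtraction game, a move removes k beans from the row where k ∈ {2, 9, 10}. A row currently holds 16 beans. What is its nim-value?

Compute g(0), g(1), … for moves {2, 9, 10}:
k:     0  1  2  3  4  5  6  7  8  9 10 11 12 13 14 15 16
g(k):  0  0  1  1  0  0  1  1  0  2  1  3  0  2  1  3  0
So g(16) = 0.

0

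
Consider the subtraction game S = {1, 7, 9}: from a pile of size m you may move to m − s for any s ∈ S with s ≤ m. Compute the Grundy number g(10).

Grundy values for subtraction set {1, 7, 9}:
k:     0  1  2  3  4  5  6  7  8  9 10
g(k):  0  1  0  1  0  1  0  1  0  1  0
So g(10) = 0.

0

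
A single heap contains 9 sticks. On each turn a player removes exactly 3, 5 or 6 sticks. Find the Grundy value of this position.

0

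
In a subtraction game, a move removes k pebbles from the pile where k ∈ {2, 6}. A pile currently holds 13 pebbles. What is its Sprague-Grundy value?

Compute g(0), g(1), … for moves {2, 6}:
g(0) = mex{} = 0
g(1) = mex{} = 0
g(2) = mex{0} = 1
g(3) = mex{0} = 1
g(4) = mex{1} = 0
g(5) = mex{1} = 0
g(6) = mex{0} = 1
g(7) = mex{0} = 1
g(8) = mex{1} = 0
g(9) = mex{1} = 0
g(10) = mex{0} = 1
g(11) = mex{0} = 1
g(12) = mex{1} = 0
g(13) = mex{1} = 0
So g(13) = 0.

0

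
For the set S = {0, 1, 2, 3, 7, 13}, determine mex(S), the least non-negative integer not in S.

4

The values 0, 1, 2, 3 are all present; 4 is the first non-negative integer missing from the set.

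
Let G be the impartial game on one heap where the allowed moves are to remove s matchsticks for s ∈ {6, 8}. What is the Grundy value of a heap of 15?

Grundy values for subtraction set {6, 8}:
k:     0  1  2  3  4  5  6  7  8  9 10 11 12 13 14 15
g(k):  0  0  0  0  0  0  1  1  1  1  1  1  2  2  0  0
So g(15) = 0.

0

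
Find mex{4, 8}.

0

0 is not in the set, so the mex is 0.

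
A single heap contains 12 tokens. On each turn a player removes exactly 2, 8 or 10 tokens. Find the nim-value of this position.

Grundy values for subtraction set {2, 8, 10}:
k:     0  1  2  3  4  5  6  7  8  9 10 11 12
g(k):  0  0  1  1  0  0  1  1  2  2  3  3  2
So g(12) = 2.

2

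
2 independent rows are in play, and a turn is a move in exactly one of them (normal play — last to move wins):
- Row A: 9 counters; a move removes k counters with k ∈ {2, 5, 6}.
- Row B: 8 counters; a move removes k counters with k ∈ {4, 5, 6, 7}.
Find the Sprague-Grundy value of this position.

For row A, compute g(0), g(1), … with moves {2, 5, 6}:
g(0) = mex{} = 0
g(1) = mex{} = 0
g(2) = mex{0} = 1
g(3) = mex{0} = 1
g(4) = mex{1} = 0
g(5) = mex{0,1} = 2
g(6) = mex{0} = 1
g(7) = mex{0,1,2} = 3
g(8) = mex{1} = 0
g(9) = mex{0,1,3} = 2
So g(9) = 2.
For row B, compute g(0), g(1), … with moves {4, 5, 6, 7}:
k:     0  1  2  3  4  5  6  7  8
g(k):  0  0  0  0  1  1  1  1  2
So g(8) = 2.
By the Sprague-Grundy theorem, the Grundy value of a sum of independent games is the XOR of the component values.
Combined value = 2 ⊕ 2 = 0.

0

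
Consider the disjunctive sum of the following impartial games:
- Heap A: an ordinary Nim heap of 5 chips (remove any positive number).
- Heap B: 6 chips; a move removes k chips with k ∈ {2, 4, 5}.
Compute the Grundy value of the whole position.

Heap A is a plain Nim heap of size 5, so its Grundy value is 5.
For heap B, compute g(0), g(1), … with moves {2, 4, 5}:
g(0) = mex{} = 0
g(1) = mex{} = 0
g(2) = mex{0} = 1
g(3) = mex{0} = 1
g(4) = mex{0,1} = 2
g(5) = mex{0,1} = 2
g(6) = mex{0,1,2} = 3
So g(6) = 3.
The value of a disjunctive sum is the nim-sum of the parts.
Combined value = 5 XOR 3 = 6.

6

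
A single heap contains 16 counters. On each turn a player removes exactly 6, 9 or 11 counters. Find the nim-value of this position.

2

Compute g(0), g(1), … for moves {6, 9, 11}:
k:     0  1  2  3  4  5  6  7  8  9 10 11 12 13 14 15 16
g(k):  0  0  0  0  0  0  1  1  1  1  1  1  2  2  2  2  2
So g(16) = 2.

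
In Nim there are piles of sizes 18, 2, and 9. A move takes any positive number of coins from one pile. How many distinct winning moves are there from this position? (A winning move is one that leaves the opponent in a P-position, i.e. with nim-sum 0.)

1

Compute the nim-sum pairwise:
18 ^ 2 = 16
16 ^ 9 = 25
The overall nim-sum is X = 25. A pile of size p has a winning move iff p XOR X < p (reduce it to p XOR X).
  18: 18 XOR 25 = 11 < 18 — winning move (to 11).
  2: 2 XOR 25 = 27 ≥ 2 — no move.
  9: 9 XOR 25 = 16 ≥ 9 — no move.
That gives 1 winning move.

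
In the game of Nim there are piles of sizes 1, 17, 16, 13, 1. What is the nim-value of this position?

12

Write each in binary and XOR column by column:
  00001  (1)
  10001  (17)
  10000  (16)
  01101  (13)
  00001  (1)
  -----
  01100  (12)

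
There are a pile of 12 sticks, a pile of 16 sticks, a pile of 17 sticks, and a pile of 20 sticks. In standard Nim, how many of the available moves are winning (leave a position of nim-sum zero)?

3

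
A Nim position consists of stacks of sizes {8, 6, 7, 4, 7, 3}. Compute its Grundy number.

9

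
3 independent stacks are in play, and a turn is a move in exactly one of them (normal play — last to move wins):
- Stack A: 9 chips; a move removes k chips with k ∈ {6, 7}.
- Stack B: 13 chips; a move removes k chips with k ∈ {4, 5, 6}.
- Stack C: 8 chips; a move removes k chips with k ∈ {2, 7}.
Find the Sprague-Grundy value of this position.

For stack A, compute g(0), g(1), … with moves {6, 7}:
g(0) = mex{} = 0
g(1) = mex{} = 0
g(2) = mex{} = 0
g(3) = mex{} = 0
g(4) = mex{} = 0
g(5) = mex{} = 0
g(6) = mex{0} = 1
g(7) = mex{0} = 1
g(8) = mex{0} = 1
g(9) = mex{0} = 1
So g(9) = 1.
For stack B, compute g(0), g(1), … with moves {4, 5, 6}:
k:     0  1  2  3  4  5  6  7  8  9 10 11 12 13
g(k):  0  0  0  0  1  1  1  1  2  2  0  0  0  0
So g(13) = 0.
Build the Grundy sequence for stack C with g(k) = mex{g(k−s) : s ∈ {2, 7}, s ≤ k}:
k:     0  1  2  3  4  5  6  7  8
g(k):  0  0  1  1  0  0  1  1  2
So g(8) = 2.
By the Sprague-Grundy theorem, the Grundy value of a sum of independent games is the XOR of the component values.
Combined value = 1 ⊕ 0 ⊕ 2 = 3.

3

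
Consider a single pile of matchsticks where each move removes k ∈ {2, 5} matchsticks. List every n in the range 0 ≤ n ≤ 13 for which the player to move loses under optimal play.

Build the Grundy sequence with g(k) = mex{g(k−s) : s ∈ {2, 5}, s ≤ k}:
g(0) = mex{} = 0
g(1) = mex{} = 0
g(2) = mex{0} = 1
g(3) = mex{0} = 1
g(4) = mex{1} = 0
g(5) = mex{0,1} = 2
g(6) = mex{0} = 1
g(7) = mex{1,2} = 0
g(8) = mex{1} = 0
g(9) = mex{0} = 1
g(10) = mex{0,2} = 1
g(11) = mex{1} = 0
g(12) = mex{0,1} = 2
g(13) = mex{0} = 1
The P-positions (g = 0) in 0..13 are 0, 1, 4, 7, 8, 11.

0, 1, 4, 7, 8, 11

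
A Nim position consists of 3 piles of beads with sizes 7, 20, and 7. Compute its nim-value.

Write each in binary and XOR column by column:
  00111  (7)
  10100  (20)
  00111  (7)
  -----
  10100  (20)

20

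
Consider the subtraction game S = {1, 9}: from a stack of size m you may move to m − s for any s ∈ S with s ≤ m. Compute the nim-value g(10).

0

Grundy values for subtraction set {1, 9}:
g(0) = mex{} = 0
g(1) = mex{0} = 1
g(2) = mex{1} = 0
g(3) = mex{0} = 1
g(4) = mex{1} = 0
g(5) = mex{0} = 1
g(6) = mex{1} = 0
g(7) = mex{0} = 1
g(8) = mex{1} = 0
g(9) = mex{0} = 1
g(10) = mex{1} = 0
So g(10) = 0.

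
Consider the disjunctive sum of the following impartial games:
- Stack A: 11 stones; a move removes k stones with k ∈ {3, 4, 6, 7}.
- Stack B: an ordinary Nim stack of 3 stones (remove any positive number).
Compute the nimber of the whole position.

For stack A, compute g(0), g(1), … with moves {3, 4, 6, 7}:
g(0) = mex{} = 0
g(1) = mex{} = 0
g(2) = mex{} = 0
g(3) = mex{0} = 1
g(4) = mex{0} = 1
g(5) = mex{0} = 1
g(6) = mex{0,1} = 2
g(7) = mex{0,1} = 2
g(8) = mex{0,1} = 2
g(9) = mex{0,1,2} = 3
g(10) = mex{1,2} = 0
g(11) = mex{1,2} = 0
So g(11) = 0.
Stack B is a plain Nim stack of size 3, so its Grundy value is 3.
The value of a disjunctive sum is the nim-sum of the parts.
Combined value = 0 XOR 3 = 3.

3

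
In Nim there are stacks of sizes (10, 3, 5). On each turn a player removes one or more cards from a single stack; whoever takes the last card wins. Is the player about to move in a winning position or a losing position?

Compute the nim-sum pairwise:
10 XOR 3 = 9
9 XOR 5 = 12
The nim-sum is 12 ≠ 0, so this is an N-position: the player to move can win.

Winning position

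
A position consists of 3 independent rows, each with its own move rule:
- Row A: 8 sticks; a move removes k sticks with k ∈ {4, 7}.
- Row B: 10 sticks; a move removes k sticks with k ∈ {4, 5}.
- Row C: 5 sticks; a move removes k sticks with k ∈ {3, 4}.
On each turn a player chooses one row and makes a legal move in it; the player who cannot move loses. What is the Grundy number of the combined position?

Grundy values for row A (subtraction set {4, 7}):
g(0) = mex{} = 0
g(1) = mex{} = 0
g(2) = mex{} = 0
g(3) = mex{} = 0
g(4) = mex{0} = 1
g(5) = mex{0} = 1
g(6) = mex{0} = 1
g(7) = mex{0} = 1
g(8) = mex{0,1} = 2
So g(8) = 2.
Build the Grundy sequence for row B with g(k) = mex{g(k−s) : s ∈ {4, 5}, s ≤ k}:
g(0) = mex{} = 0
g(1) = mex{} = 0
g(2) = mex{} = 0
g(3) = mex{} = 0
g(4) = mex{0} = 1
g(5) = mex{0} = 1
g(6) = mex{0} = 1
g(7) = mex{0} = 1
g(8) = mex{0,1} = 2
g(9) = mex{1} = 0
g(10) = mex{1} = 0
So g(10) = 0.
Build the Grundy sequence for row C with g(k) = mex{g(k−s) : s ∈ {3, 4}, s ≤ k}:
g(0) = mex{} = 0
g(1) = mex{} = 0
g(2) = mex{} = 0
g(3) = mex{0} = 1
g(4) = mex{0} = 1
g(5) = mex{0} = 1
So g(5) = 1.
By the Sprague-Grundy theorem, the Grundy value of a sum of independent games is the XOR of the component values.
Combined value = 2 XOR 0 XOR 1 = 3.

3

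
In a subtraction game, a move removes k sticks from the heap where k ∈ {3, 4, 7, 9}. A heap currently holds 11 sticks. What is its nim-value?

3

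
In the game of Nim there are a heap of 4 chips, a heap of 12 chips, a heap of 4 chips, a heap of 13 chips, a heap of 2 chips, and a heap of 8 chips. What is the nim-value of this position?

Compute the nim-sum pairwise:
4 ⊕ 12 = 8
8 ⊕ 4 = 12
12 ⊕ 13 = 1
1 ⊕ 2 = 3
3 ⊕ 8 = 11

11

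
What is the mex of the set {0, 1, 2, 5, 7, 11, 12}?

The values 0, 1, 2 are all present; 3 is the first non-negative integer missing from the set.

3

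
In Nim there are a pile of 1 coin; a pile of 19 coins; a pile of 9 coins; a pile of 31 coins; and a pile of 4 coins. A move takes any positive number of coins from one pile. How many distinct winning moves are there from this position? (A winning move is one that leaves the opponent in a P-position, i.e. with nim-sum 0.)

Nim-sum: 1 ^ 19 ^ 9 ^ 31 ^ 4 = 0.
The nim-sum is already 0, so every move leaves a nonzero nim-sum — there are no winning moves.

0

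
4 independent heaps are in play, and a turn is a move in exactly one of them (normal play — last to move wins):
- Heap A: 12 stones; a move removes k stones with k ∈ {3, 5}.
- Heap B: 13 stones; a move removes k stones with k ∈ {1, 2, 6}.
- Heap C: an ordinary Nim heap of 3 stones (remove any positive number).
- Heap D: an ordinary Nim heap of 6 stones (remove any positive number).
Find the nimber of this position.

7

Grundy values for heap A (subtraction set {3, 5}):
g(0) = mex{} = 0
g(1) = mex{} = 0
g(2) = mex{} = 0
g(3) = mex{0} = 1
g(4) = mex{0} = 1
g(5) = mex{0} = 1
g(6) = mex{0,1} = 2
g(7) = mex{0,1} = 2
g(8) = mex{1} = 0
g(9) = mex{1,2} = 0
g(10) = mex{1,2} = 0
g(11) = mex{0,2} = 1
g(12) = mex{0,2} = 1
So g(12) = 1.
Build the Grundy sequence for heap B with g(k) = mex{g(k−s) : s ∈ {1, 2, 6}, s ≤ k}:
g(0) = mex{} = 0
g(1) = mex{0} = 1
g(2) = mex{0,1} = 2
g(3) = mex{1,2} = 0
g(4) = mex{0,2} = 1
g(5) = mex{0,1} = 2
g(6) = mex{0,1,2} = 3
g(7) = mex{1,2,3} = 0
g(8) = mex{0,2,3} = 1
g(9) = mex{0,1} = 2
g(10) = mex{1,2} = 0
g(11) = mex{0,2} = 1
g(12) = mex{0,1,3} = 2
g(13) = mex{0,1,2} = 3
So g(13) = 3.
Heap C is a plain Nim heap of size 3, so its Grundy value is 3.
Heap D is a plain Nim heap of size 6, so its Grundy value is 6.
The value of a disjunctive sum is the nim-sum of the parts.
Combined value = 1 XOR 3 XOR 3 XOR 6 = 7.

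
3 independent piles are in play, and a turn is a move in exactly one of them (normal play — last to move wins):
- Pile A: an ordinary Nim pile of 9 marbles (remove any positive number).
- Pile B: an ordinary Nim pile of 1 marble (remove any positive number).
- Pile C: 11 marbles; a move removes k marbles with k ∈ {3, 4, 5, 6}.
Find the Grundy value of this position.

8

Pile A is a plain Nim pile of size 9, so its Grundy value is 9.
Pile B is a plain Nim pile of size 1, so its Grundy value is 1.
Build the Grundy sequence for pile C with g(k) = mex{g(k−s) : s ∈ {3, 4, 5, 6}, s ≤ k}:
g(0) = mex{} = 0
g(1) = mex{} = 0
g(2) = mex{} = 0
g(3) = mex{0} = 1
g(4) = mex{0} = 1
g(5) = mex{0} = 1
g(6) = mex{0,1} = 2
g(7) = mex{0,1} = 2
g(8) = mex{0,1} = 2
g(9) = mex{1,2} = 0
g(10) = mex{1,2} = 0
g(11) = mex{1,2} = 0
So g(11) = 0.
By the Sprague-Grundy theorem, the Grundy value of a sum of independent games is the XOR of the component values.
Combined value = 9 XOR 1 XOR 0 = 8.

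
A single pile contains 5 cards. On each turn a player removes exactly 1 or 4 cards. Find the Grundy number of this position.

Compute g(0), g(1), … for moves {1, 4}:
g(0) = mex{} = 0
g(1) = mex{0} = 1
g(2) = mex{1} = 0
g(3) = mex{0} = 1
g(4) = mex{0,1} = 2
g(5) = mex{1,2} = 0
So g(5) = 0.

0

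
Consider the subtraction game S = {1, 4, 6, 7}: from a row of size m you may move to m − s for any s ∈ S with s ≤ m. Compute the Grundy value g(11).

1

Compute g(0), g(1), … for moves {1, 4, 6, 7}:
k:     0  1  2  3  4  5  6  7  8  9 10 11
g(k):  0  1  0  1  2  0  1  2  3  2  0  1
So g(11) = 1.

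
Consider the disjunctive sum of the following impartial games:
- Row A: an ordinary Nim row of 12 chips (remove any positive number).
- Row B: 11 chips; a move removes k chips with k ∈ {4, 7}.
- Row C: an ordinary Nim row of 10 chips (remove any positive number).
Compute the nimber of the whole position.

6

Row A is a plain Nim row of size 12, so its Grundy value is 12.
For row B, compute g(0), g(1), … with moves {4, 7}:
k:     0  1  2  3  4  5  6  7  8  9 10 11
g(k):  0  0  0  0  1  1  1  1  2  2  2  0
So g(11) = 0.
Row C is a plain Nim row of size 10, so its Grundy value is 10.
By the Sprague-Grundy theorem, the Grundy value of a sum of independent games is the XOR of the component values.
Combined value = 12 ⊕ 0 ⊕ 10 = 6.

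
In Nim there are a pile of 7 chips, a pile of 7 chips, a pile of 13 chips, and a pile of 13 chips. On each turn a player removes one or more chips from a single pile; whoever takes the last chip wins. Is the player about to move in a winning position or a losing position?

Bitwise XOR of the heap sizes:
  0111  (7)
  0111  (7)
  1101  (13)
  1101  (13)
  ----
  0000  (0)
The nim-sum is 0, so this is a P-position: the player to move is in a losing position under optimal play.

Losing position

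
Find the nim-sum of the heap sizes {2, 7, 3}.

Compute the nim-sum pairwise:
2 ^ 7 = 5
5 ^ 3 = 6

6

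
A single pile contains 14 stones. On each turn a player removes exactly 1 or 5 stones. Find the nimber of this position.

0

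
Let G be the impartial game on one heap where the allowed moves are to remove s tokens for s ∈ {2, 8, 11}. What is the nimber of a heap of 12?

1

Build the Grundy sequence with g(k) = mex{g(k−s) : s ∈ {2, 8, 11}, s ≤ k}:
k:     0  1  2  3  4  5  6  7  8  9 10 11 12
g(k):  0  0  1  1  0  0  1  1  2  2  0  3  1
So g(12) = 1.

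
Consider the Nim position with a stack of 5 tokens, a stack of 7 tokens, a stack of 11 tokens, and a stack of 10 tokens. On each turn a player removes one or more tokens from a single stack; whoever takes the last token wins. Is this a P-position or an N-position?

N-position

Nim-sum: 5 ^ 7 ^ 11 ^ 10 = 3.
The nim-sum is 3 ≠ 0, so this is an N-position: the player to move can win.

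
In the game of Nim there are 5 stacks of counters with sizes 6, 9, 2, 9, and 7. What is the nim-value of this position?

3

Bitwise XOR of the heap sizes:
  0110  (6)
  1001  (9)
  0010  (2)
  1001  (9)
  0111  (7)
  ----
  0011  (3)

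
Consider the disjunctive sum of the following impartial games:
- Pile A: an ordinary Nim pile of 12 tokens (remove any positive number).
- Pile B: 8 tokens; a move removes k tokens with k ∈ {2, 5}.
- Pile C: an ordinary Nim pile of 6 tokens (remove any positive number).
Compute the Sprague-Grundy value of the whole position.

Pile A is a plain Nim pile of size 12, so its Grundy value is 12.
Build the Grundy sequence for pile B with g(k) = mex{g(k−s) : s ∈ {2, 5}, s ≤ k}:
g(0) = mex{} = 0
g(1) = mex{} = 0
g(2) = mex{0} = 1
g(3) = mex{0} = 1
g(4) = mex{1} = 0
g(5) = mex{0,1} = 2
g(6) = mex{0} = 1
g(7) = mex{1,2} = 0
g(8) = mex{1} = 0
So g(8) = 0.
Pile C is a plain Nim pile of size 6, so its Grundy value is 6.
The value of a disjunctive sum is the nim-sum of the parts.
Combined value = 12 XOR 0 XOR 6 = 10.

10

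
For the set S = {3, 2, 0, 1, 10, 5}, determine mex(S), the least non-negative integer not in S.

4

The values 0, 1, 2, 3 are all present; 4 is the first non-negative integer missing from the set.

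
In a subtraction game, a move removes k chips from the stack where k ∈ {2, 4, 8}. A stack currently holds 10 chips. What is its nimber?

Compute g(0), g(1), … for moves {2, 4, 8}:
g(0) = mex{} = 0
g(1) = mex{} = 0
g(2) = mex{0} = 1
g(3) = mex{0} = 1
g(4) = mex{0,1} = 2
g(5) = mex{0,1} = 2
g(6) = mex{1,2} = 0
g(7) = mex{1,2} = 0
g(8) = mex{0,2} = 1
g(9) = mex{0,2} = 1
g(10) = mex{0,1} = 2
So g(10) = 2.

2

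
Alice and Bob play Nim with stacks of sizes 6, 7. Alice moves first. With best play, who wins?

Alice wins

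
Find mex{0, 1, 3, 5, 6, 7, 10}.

2

The values 0, 1 are all present; 2 is the first non-negative integer missing from the set.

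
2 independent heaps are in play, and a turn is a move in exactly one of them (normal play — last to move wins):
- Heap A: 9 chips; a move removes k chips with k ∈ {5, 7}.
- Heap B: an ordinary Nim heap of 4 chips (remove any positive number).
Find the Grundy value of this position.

5

Grundy values for heap A (subtraction set {5, 7}):
g(0) = mex{} = 0
g(1) = mex{} = 0
g(2) = mex{} = 0
g(3) = mex{} = 0
g(4) = mex{} = 0
g(5) = mex{0} = 1
g(6) = mex{0} = 1
g(7) = mex{0} = 1
g(8) = mex{0} = 1
g(9) = mex{0} = 1
So g(9) = 1.
Heap B is a plain Nim heap of size 4, so its Grundy value is 4.
By the Sprague-Grundy theorem, the Grundy value of a sum of independent games is the XOR of the component values.
Combined value = 1 XOR 4 = 5.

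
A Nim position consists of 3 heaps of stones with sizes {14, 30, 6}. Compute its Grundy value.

22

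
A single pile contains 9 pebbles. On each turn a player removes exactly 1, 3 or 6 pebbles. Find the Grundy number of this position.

Grundy values for subtraction set {1, 3, 6}:
k:     0  1  2  3  4  5  6  7  8  9
g(k):  0  1  0  1  0  1  2  3  2  0
So g(9) = 0.

0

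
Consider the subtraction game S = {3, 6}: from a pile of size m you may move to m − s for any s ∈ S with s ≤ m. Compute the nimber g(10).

Build the Grundy sequence with g(k) = mex{g(k−s) : s ∈ {3, 6}, s ≤ k}:
g(0) = mex{} = 0
g(1) = mex{} = 0
g(2) = mex{} = 0
g(3) = mex{0} = 1
g(4) = mex{0} = 1
g(5) = mex{0} = 1
g(6) = mex{0,1} = 2
g(7) = mex{0,1} = 2
g(8) = mex{0,1} = 2
g(9) = mex{1,2} = 0
g(10) = mex{1,2} = 0
So g(10) = 0.

0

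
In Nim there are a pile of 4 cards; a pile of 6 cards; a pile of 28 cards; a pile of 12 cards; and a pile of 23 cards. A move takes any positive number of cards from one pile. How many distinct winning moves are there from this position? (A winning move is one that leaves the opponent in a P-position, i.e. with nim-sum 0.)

Nim-sum: 4 XOR 6 XOR 28 XOR 12 XOR 23 = 5.
The overall nim-sum is X = 5. A pile of size p has a winning move iff p XOR X < p (reduce it to p XOR X).
  4: 4 XOR 5 = 1 < 4 — winning move (to 1).
  6: 6 XOR 5 = 3 < 6 — winning move (to 3).
  28: 28 XOR 5 = 25 < 28 — winning move (to 25).
  12: 12 XOR 5 = 9 < 12 — winning move (to 9).
  23: 23 XOR 5 = 18 < 23 — winning move (to 18).
That gives 5 winning moves.

5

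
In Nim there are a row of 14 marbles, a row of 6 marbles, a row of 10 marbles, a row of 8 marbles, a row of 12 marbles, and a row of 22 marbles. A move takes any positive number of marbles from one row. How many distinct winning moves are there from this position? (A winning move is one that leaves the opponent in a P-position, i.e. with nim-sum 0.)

Compute the nim-sum pairwise:
14 ^ 6 = 8
8 ^ 10 = 2
2 ^ 8 = 10
10 ^ 12 = 6
6 ^ 22 = 16
The overall nim-sum is X = 16. A row of size p has a winning move iff p XOR X < p (reduce it to p XOR X).
  14: 14 XOR 16 = 30 ≥ 14 — no move.
  6: 6 XOR 16 = 22 ≥ 6 — no move.
  10: 10 XOR 16 = 26 ≥ 10 — no move.
  8: 8 XOR 16 = 24 ≥ 8 — no move.
  12: 12 XOR 16 = 28 ≥ 12 — no move.
  22: 22 XOR 16 = 6 < 22 — winning move (to 6).
That gives 1 winning move.

1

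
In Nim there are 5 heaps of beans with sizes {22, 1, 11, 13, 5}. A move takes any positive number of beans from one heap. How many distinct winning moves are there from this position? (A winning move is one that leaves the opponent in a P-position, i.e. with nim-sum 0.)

1

In binary:
  10110  (22)
  00001  (1)
  01011  (11)
  01101  (13)
  00101  (5)
  -----
  10100  (20)
The overall nim-sum is X = 20. A heap of size p has a winning move iff p XOR X < p (reduce it to p XOR X).
  22: 22 XOR 20 = 2 < 22 — winning move (to 2).
  1: 1 XOR 20 = 21 ≥ 1 — no move.
  11: 11 XOR 20 = 31 ≥ 11 — no move.
  13: 13 XOR 20 = 25 ≥ 13 — no move.
  5: 5 XOR 20 = 17 ≥ 5 — no move.
That gives 1 winning move.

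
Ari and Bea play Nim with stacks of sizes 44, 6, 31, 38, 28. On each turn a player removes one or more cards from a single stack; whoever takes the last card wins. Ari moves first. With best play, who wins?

Ari wins

Nim-sum: 44 XOR 6 XOR 31 XOR 38 XOR 28 = 15.
The nim-sum is 15 ≠ 0, so this is an N-position: the player to move can win; Ari has a winning move.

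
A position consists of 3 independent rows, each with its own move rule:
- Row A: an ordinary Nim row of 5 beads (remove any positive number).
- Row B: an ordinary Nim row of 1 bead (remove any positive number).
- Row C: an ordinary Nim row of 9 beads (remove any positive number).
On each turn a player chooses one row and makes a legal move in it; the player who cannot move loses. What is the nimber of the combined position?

Row A is a plain Nim row of size 5, so its Grundy value is 5.
Row B is a plain Nim row of size 1, so its Grundy value is 1.
Row C is a plain Nim row of size 9, so its Grundy value is 9.
The value of a disjunctive sum is the nim-sum of the parts.
Combined value = 5 ⊕ 1 ⊕ 9 = 13.

13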